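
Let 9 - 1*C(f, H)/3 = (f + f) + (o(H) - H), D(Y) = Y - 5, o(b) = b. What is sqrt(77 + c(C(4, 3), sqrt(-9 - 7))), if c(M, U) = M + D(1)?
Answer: 2*sqrt(19) ≈ 8.7178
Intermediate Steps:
D(Y) = -5 + Y
C(f, H) = 27 - 6*f (C(f, H) = 27 - 3*((f + f) + (H - H)) = 27 - 3*(2*f + 0) = 27 - 6*f)
c(M, U) = -4 + M (c(M, U) = M + (-5 + 1) = M - 4 = -4 + M)
sqrt(77 + c(C(4, 3), sqrt(-9 - 7))) = sqrt(77 + (-4 + (27 - 6*4))) = sqrt(77 + (-4 + (27 - 24))) = sqrt(77 + (-4 + 3)) = sqrt(77 - 1) = sqrt(76) = 2*sqrt(19)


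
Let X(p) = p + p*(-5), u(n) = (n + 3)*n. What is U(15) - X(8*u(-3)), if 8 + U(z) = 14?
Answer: 6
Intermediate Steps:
U(z) = 6 (U(z) = -8 + 14 = 6)
u(n) = n*(3 + n) (u(n) = (3 + n)*n = n*(3 + n))
X(p) = -4*p (X(p) = p - 5*p = -4*p)
U(15) - X(8*u(-3)) = 6 - (-4)*8*(-3*(3 - 3)) = 6 - (-4)*8*(-3*0) = 6 - (-4)*8*0 = 6 - (-4)*0 = 6 - 1*0 = 6 + 0 = 6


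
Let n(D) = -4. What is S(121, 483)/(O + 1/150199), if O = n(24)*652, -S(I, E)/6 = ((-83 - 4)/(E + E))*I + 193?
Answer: 1258174109/3003178931 ≈ 0.41895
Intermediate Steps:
S(I, E) = -1158 + 261*I/E (S(I, E) = -6*(((-83 - 4)/(E + E))*I + 193) = -6*((-87*1/(2*E))*I + 193) = -6*((-87/(2*E))*I + 193) = -6*(-87*I/(2*E) + 193) = -6*(193 - 87*I/(2*E)) = -1158 + 261*I/E)
O = -2608 (O = -4*652 = -2608)
S(121, 483)/(O + 1/150199) = (-1158 + 261*121/483)/(-2608 + 1/150199) = (-1158 + 261*121*(1/483))/(-2608 + 1/150199) = (-1158 + 10527/161)/(-391718991/150199) = -175911/161*(-150199/391718991) = 1258174109/3003178931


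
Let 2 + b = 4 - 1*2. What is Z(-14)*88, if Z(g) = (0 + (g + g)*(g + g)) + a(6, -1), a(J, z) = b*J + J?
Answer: 69520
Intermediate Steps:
b = 0 (b = -2 + (4 - 1*2) = -2 + (4 - 2) = -2 + 2 = 0)
a(J, z) = J (a(J, z) = 0*J + J = 0 + J = J)
Z(g) = 6 + 4*g² (Z(g) = (0 + (g + g)*(g + g)) + 6 = (0 + (2*g)*(2*g)) + 6 = (0 + 4*g²) + 6 = 4*g² + 6 = 6 + 4*g²)
Z(-14)*88 = (6 + 4*(-14)²)*88 = (6 + 4*196)*88 = (6 + 784)*88 = 790*88 = 69520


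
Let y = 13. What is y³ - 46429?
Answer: -44232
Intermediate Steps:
y³ - 46429 = 13³ - 46429 = 2197 - 46429 = -44232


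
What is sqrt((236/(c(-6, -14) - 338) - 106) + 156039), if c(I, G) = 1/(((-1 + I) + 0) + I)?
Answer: sqrt(3011992242465)/4395 ≈ 394.88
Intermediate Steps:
c(I, G) = 1/(-1 + 2*I) (c(I, G) = 1/((-1 + I) + I) = 1/(-1 + 2*I))
sqrt((236/(c(-6, -14) - 338) - 106) + 156039) = sqrt((236/(1/(-1 + 2*(-6)) - 338) - 106) + 156039) = sqrt((236/(1/(-1 - 12) - 338) - 106) + 156039) = sqrt((236/(1/(-13) - 338) - 106) + 156039) = sqrt((236/(-1/13 - 338) - 106) + 156039) = sqrt((236/(-4395/13) - 106) + 156039) = sqrt((236*(-13/4395) - 106) + 156039) = sqrt((-3068/4395 - 106) + 156039) = sqrt(-468938/4395 + 156039) = sqrt(685322467/4395) = sqrt(3011992242465)/4395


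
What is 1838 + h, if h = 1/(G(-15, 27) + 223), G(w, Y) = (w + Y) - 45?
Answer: 349221/190 ≈ 1838.0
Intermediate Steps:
G(w, Y) = -45 + Y + w (G(w, Y) = (Y + w) - 45 = -45 + Y + w)
h = 1/190 (h = 1/((-45 + 27 - 15) + 223) = 1/(-33 + 223) = 1/190 ≈ 0.0052632)
1838 + h = 1838 + 1/190 = 349221/190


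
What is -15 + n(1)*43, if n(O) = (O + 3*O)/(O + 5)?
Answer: 41/3 ≈ 13.667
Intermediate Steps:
n(O) = 4*O/(5 + O) (n(O) = (4*O)/(5 + O) = 4*O/(5 + O))
-15 + n(1)*43 = -15 + (4*1/(5 + 1))*43 = -15 + (4*1/6)*43 = -15 + (4*1*(⅙))*43 = -15 + (⅔)*43 = -15 + 86/3 = 41/3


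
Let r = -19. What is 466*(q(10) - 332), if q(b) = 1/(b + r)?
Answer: -1392874/9 ≈ -1.5476e+5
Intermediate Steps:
q(b) = 1/(-19 + b) (q(b) = 1/(b - 19) = 1/(-19 + b))
466*(q(10) - 332) = 466*(1/(-19 + 10) - 332) = 466*(1/(-9) - 332) = 466*(-1/9 - 332) = 466*(-2989/9) = -1392874/9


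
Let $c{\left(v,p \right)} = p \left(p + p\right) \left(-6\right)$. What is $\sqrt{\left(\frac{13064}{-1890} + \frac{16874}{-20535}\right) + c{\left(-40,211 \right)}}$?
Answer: $\frac{i \sqrt{2902932853926}}{2331} \approx 730.93 i$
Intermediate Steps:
$c{\left(v,p \right)} = - 12 p^{2}$ ($c{\left(v,p \right)} = p 2 p \left(-6\right) = 2 p^{2} \left(-6\right) = - 12 p^{2}$)
$\sqrt{\left(\frac{13064}{-1890} + \frac{16874}{-20535}\right) + c{\left(-40,211 \right)}} = \sqrt{\left(\frac{13064}{-1890} + \frac{16874}{-20535}\right) - 12 \cdot 211^{2}} = \sqrt{\left(13064 \left(- \frac{1}{1890}\right) + 16874 \left(- \frac{1}{20535}\right)\right) - 534252} = \sqrt{\left(- \frac{6532}{945} - \frac{16874}{20535}\right) - 534252} = \sqrt{- \frac{2001074}{258741} - 534252} = \sqrt{- \frac{138234897806}{258741}} = \frac{i \sqrt{2902932853926}}{2331}$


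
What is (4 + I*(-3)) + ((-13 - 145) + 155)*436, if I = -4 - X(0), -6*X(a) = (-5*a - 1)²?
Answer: -2585/2 ≈ -1292.5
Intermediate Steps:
X(a) = -(-1 - 5*a)²/6 (X(a) = -(-5*a - 1)²/6 = -(-1 - 5*a)²/6)
I = -23/6 (I = -4 - (-1)*(1 + 5*0)²/6 = -4 - (-1)*(1 + 0)²/6 = -4 - (-1)*1²/6 = -4 - (-1)/6 = -4 - 1*(-⅙) = -4 + ⅙ = -23/6 ≈ -3.8333)
(4 + I*(-3)) + ((-13 - 145) + 155)*436 = (4 - 23/6*(-3)) + ((-13 - 145) + 155)*436 = (4 + 23/2) + (-158 + 155)*436 = 31/2 - 3*436 = 31/2 - 1308 = -2585/2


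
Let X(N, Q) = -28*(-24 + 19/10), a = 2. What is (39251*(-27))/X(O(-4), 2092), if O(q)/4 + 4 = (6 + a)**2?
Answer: -5298885/3094 ≈ -1712.6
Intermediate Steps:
O(q) = 240 (O(q) = -16 + 4*(6 + 2)**2 = -16 + 4*8**2 = -16 + 4*64 = -16 + 256 = 240)
X(N, Q) = 3094/5 (X(N, Q) = -28*(-24 + 19*(1/10)) = -28*(-24 + 19/10) = -28*(-221/10) = 3094/5)
(39251*(-27))/X(O(-4), 2092) = (39251*(-27))/(3094/5) = -1059777*5/3094 = -5298885/3094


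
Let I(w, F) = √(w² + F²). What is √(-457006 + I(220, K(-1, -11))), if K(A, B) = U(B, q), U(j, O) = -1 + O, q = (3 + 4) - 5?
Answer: √(-457006 + √48401) ≈ 675.86*I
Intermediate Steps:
q = 2 (q = 7 - 5 = 2)
K(A, B) = 1 (K(A, B) = -1 + 2 = 1)
I(w, F) = √(F² + w²)
√(-457006 + I(220, K(-1, -11))) = √(-457006 + √(1² + 220²)) = √(-457006 + √(1 + 48400)) = √(-457006 + √48401)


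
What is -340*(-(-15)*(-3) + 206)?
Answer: -54740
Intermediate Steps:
-340*(-(-15)*(-3) + 206) = -340*(-15*3 + 206) = -340*(-45 + 206) = -340*161 = -54740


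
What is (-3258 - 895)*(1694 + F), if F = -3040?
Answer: 5589938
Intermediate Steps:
(-3258 - 895)*(1694 + F) = (-3258 - 895)*(1694 - 3040) = -4153*(-1346) = 5589938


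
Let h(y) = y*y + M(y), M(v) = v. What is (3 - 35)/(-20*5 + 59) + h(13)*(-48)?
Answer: -358144/41 ≈ -8735.2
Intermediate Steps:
h(y) = y + y**2 (h(y) = y*y + y = y**2 + y = y + y**2)
(3 - 35)/(-20*5 + 59) + h(13)*(-48) = (3 - 35)/(-20*5 + 59) + (13*(1 + 13))*(-48) = -32/(-100 + 59) + (13*14)*(-48) = -32/(-41) + 182*(-48) = -32*(-1/41) - 8736 = 32/41 - 8736 = -358144/41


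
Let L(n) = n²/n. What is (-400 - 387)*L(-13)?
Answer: 10231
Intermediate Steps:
L(n) = n
(-400 - 387)*L(-13) = (-400 - 387)*(-13) = -787*(-13) = 10231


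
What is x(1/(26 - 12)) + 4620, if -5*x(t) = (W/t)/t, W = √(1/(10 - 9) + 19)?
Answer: 4620 - 392*√5/5 ≈ 4444.7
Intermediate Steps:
W = 2*√5 (W = √(1/1 + 19) = √(1 + 19) = √20 = 2*√5 ≈ 4.4721)
x(t) = -2*√5/(5*t²) (x(t) = -(2*√5)/t/(5*t) = -2*√5/t/(5*t) = -2*√5/(5*t²))
x(1/(26 - 12)) + 4620 = -2*√5/(5*(1/(26 - 12))²) + 4620 = -2*√5/(5*(1/14)²) + 4620 = -2*√5/(5*14⁻²) + 4620 = -⅖*√5*196 + 4620 = -392*√5/5 + 4620 = 4620 - 392*√5/5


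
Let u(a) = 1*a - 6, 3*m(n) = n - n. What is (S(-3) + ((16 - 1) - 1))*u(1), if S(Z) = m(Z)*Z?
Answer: -70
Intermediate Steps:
m(n) = 0 (m(n) = (n - n)/3 = (1/3)*0 = 0)
u(a) = -6 + a (u(a) = a - 6 = -6 + a)
S(Z) = 0 (S(Z) = 0*Z = 0)
(S(-3) + ((16 - 1) - 1))*u(1) = (0 + ((16 - 1) - 1))*(-6 + 1) = (0 + (15 - 1))*(-5) = (0 + 14)*(-5) = 14*(-5) = -70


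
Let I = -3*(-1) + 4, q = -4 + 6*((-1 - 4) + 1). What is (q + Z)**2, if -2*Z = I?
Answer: 3969/4 ≈ 992.25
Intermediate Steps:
q = -28 (q = -4 + 6*(-5 + 1) = -4 + 6*(-4) = -4 - 24 = -28)
I = 7 (I = 3 + 4 = 7)
Z = -7/2 (Z = -1/2*7 = -7/2 ≈ -3.5000)
(q + Z)**2 = (-28 - 7/2)**2 = (-63/2)**2 = 3969/4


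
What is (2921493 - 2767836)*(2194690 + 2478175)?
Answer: 718018417305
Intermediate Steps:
(2921493 - 2767836)*(2194690 + 2478175) = 153657*4672865 = 718018417305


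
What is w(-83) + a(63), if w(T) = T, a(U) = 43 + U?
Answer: 23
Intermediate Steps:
w(-83) + a(63) = -83 + (43 + 63) = -83 + 106 = 23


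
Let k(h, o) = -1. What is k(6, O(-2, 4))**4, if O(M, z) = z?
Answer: 1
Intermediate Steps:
k(6, O(-2, 4))**4 = (-1)**4 = 1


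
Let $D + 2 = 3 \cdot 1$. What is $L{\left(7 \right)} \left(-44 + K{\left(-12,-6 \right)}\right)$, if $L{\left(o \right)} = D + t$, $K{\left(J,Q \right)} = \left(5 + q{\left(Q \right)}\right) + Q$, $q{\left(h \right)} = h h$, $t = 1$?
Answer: $-18$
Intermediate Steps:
$q{\left(h \right)} = h^{2}$
$D = 1$ ($D = -2 + 3 \cdot 1 = -2 + 3 = 1$)
$K{\left(J,Q \right)} = 5 + Q + Q^{2}$ ($K{\left(J,Q \right)} = \left(5 + Q^{2}\right) + Q = 5 + Q + Q^{2}$)
$L{\left(o \right)} = 2$ ($L{\left(o \right)} = 1 + 1 = 2$)
$L{\left(7 \right)} \left(-44 + K{\left(-12,-6 \right)}\right) = 2 \left(-44 + \left(5 - 6 + \left(-6\right)^{2}\right)\right) = 2 \left(-44 + \left(5 - 6 + 36\right)\right) = 2 \left(-44 + 35\right) = 2 \left(-9\right) = -18$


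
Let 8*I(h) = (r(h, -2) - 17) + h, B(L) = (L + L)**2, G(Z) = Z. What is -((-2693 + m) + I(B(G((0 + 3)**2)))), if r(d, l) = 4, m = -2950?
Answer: 44833/8 ≈ 5604.1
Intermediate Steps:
B(L) = 4*L**2 (B(L) = (2*L)**2 = 4*L**2)
I(h) = -13/8 + h/8 (I(h) = ((4 - 17) + h)/8 = (-13 + h)/8 = -13/8 + h/8)
-((-2693 + m) + I(B(G((0 + 3)**2)))) = -((-2693 - 2950) + (-13/8 + (4*((0 + 3)**2)**2)/8)) = -(-5643 + (-13/8 + (4*(3**2)**2)/8)) = -(-5643 + (-13/8 + (4*9**2)/8)) = -(-5643 + (-13/8 + (4*81)/8)) = -(-5643 + (-13/8 + (1/8)*324)) = -(-5643 + (-13/8 + 81/2)) = -(-5643 + 311/8) = -1*(-44833/8) = 44833/8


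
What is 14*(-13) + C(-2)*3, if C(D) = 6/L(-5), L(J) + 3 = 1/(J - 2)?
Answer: -2065/11 ≈ -187.73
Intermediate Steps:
L(J) = -3 + 1/(-2 + J) (L(J) = -3 + 1/(J - 2) = -3 + 1/(-2 + J))
C(D) = -21/11 (C(D) = 6/(((7 - 3*(-5))/(-2 - 5))) = 6/(((7 + 15)/(-7))) = 6/((-⅐*22)) = 6/(-22/7) = 6*(-7/22) = -21/11)
14*(-13) + C(-2)*3 = 14*(-13) - 21/11*3 = -182 - 63/11 = -2065/11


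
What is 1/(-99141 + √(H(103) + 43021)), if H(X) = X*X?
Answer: -99141/9828884251 - √53630/9828884251 ≈ -1.0110e-5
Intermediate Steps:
H(X) = X²
1/(-99141 + √(H(103) + 43021)) = 1/(-99141 + √(103² + 43021)) = 1/(-99141 + √(10609 + 43021)) = 1/(-99141 + √53630)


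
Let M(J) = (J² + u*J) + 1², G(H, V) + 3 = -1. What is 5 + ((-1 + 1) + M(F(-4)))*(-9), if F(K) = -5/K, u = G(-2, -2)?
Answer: 431/16 ≈ 26.938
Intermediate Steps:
G(H, V) = -4 (G(H, V) = -3 - 1 = -4)
u = -4
M(J) = 1 + J² - 4*J (M(J) = (J² - 4*J) + 1² = (J² - 4*J) + 1 = 1 + J² - 4*J)
5 + ((-1 + 1) + M(F(-4)))*(-9) = 5 + ((-1 + 1) + (1 + (-5/(-4))² - (-20)/(-4)))*(-9) = 5 + (0 + (1 + (-5*(-¼))² - (-20)*(-1)/4))*(-9) = 5 + (0 + (1 + (5/4)² - 4*5/4))*(-9) = 5 + (0 + (1 + 25/16 - 5))*(-9) = 5 + (0 - 39/16)*(-9) = 5 - 39/16*(-9) = 5 + 351/16 = 431/16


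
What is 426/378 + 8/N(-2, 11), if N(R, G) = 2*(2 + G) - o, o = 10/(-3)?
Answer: 970/693 ≈ 1.3997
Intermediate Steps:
o = -10/3 (o = 10*(-1/3) = -10/3 ≈ -3.3333)
N(R, G) = 22/3 + 2*G (N(R, G) = 2*(2 + G) - 1*(-10/3) = (4 + 2*G) + 10/3 = 22/3 + 2*G)
426/378 + 8/N(-2, 11) = 426/378 + 8/(22/3 + 2*11) = 426*(1/378) + 8/(22/3 + 22) = 71/63 + 8/(88/3) = 71/63 + 8*(3/88) = 71/63 + 3/11 = 970/693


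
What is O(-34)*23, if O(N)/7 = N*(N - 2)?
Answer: 197064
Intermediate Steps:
O(N) = 7*N*(-2 + N) (O(N) = 7*(N*(N - 2)) = 7*(N*(-2 + N)) = 7*N*(-2 + N))
O(-34)*23 = (7*(-34)*(-2 - 34))*23 = (7*(-34)*(-36))*23 = 8568*23 = 197064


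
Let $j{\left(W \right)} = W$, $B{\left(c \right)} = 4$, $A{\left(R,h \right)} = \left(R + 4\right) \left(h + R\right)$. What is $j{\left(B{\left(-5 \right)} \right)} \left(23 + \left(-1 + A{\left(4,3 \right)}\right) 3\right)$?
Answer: $752$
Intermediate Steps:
$A{\left(R,h \right)} = \left(4 + R\right) \left(R + h\right)$
$j{\left(B{\left(-5 \right)} \right)} \left(23 + \left(-1 + A{\left(4,3 \right)}\right) 3\right) = 4 \left(23 + \left(-1 + \left(4^{2} + 4 \cdot 4 + 4 \cdot 3 + 4 \cdot 3\right)\right) 3\right) = 4 \left(23 + \left(-1 + \left(16 + 16 + 12 + 12\right)\right) 3\right) = 4 \left(23 + \left(-1 + 56\right) 3\right) = 4 \left(23 + 55 \cdot 3\right) = 4 \left(23 + 165\right) = 4 \cdot 188 = 752$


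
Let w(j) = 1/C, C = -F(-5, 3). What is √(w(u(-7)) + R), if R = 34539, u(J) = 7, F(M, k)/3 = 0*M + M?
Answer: √7771290/15 ≈ 185.85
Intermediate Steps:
F(M, k) = 3*M (F(M, k) = 3*(0*M + M) = 3*(0 + M) = 3*M)
C = 15 (C = -3*(-5) = -1*(-15) = 15)
w(j) = 1/15
√(w(u(-7)) + R) = √(1/15 + 34539) = √(518086/15) = √7771290/15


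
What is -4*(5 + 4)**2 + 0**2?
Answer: -324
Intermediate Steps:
-4*(5 + 4)**2 + 0**2 = -4*9**2 + 0 = -4*81 + 0 = -324 + 0 = -324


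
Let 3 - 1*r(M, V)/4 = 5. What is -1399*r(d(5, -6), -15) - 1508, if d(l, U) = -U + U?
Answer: 9684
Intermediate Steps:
d(l, U) = 0
r(M, V) = -8 (r(M, V) = 12 - 4*5 = 12 - 20 = -8)
-1399*r(d(5, -6), -15) - 1508 = -1399*(-8) - 1508 = 11192 - 1508 = 9684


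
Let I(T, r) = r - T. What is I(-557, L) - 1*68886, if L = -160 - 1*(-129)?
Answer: -68360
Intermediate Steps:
L = -31 (L = -160 + 129 = -31)
I(-557, L) - 1*68886 = (-31 - 1*(-557)) - 1*68886 = (-31 + 557) - 68886 = 526 - 68886 = -68360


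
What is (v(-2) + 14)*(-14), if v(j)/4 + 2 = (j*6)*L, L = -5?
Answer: -3444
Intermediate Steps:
v(j) = -8 - 120*j (v(j) = -8 + 4*((j*6)*(-5)) = -8 + 4*((6*j)*(-5)) = -8 + 4*(-30*j) = -8 - 120*j)
(v(-2) + 14)*(-14) = ((-8 - 120*(-2)) + 14)*(-14) = ((-8 + 240) + 14)*(-14) = (232 + 14)*(-14) = 246*(-14) = -3444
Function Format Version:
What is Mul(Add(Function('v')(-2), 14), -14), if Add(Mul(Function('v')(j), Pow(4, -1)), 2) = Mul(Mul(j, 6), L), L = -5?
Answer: -3444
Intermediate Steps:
Function('v')(j) = Add(-8, Mul(-120, j)) (Function('v')(j) = Add(-8, Mul(4, Mul(Mul(j, 6), -5))) = Add(-8, Mul(4, Mul(Mul(6, j), -5))) = Add(-8, Mul(4, Mul(-30, j))) = Add(-8, Mul(-120, j)))
Mul(Add(Function('v')(-2), 14), -14) = Mul(Add(Add(-8, Mul(-120, -2)), 14), -14) = Mul(Add(Add(-8, 240), 14), -14) = Mul(Add(232, 14), -14) = Mul(246, -14) = -3444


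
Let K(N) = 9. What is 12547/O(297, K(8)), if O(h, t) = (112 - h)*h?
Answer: -12547/54945 ≈ -0.22836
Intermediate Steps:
O(h, t) = h*(112 - h)
12547/O(297, K(8)) = 12547/((297*(112 - 1*297))) = 12547/((297*(112 - 297))) = 12547/((297*(-185))) = 12547/(-54945) = 12547*(-1/54945) = -12547/54945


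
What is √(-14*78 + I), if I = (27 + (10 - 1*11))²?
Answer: 4*I*√26 ≈ 20.396*I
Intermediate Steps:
I = 676 (I = (27 + (10 - 11))² = (27 - 1)² = 26² = 676)
√(-14*78 + I) = √(-14*78 + 676) = √(-1092 + 676) = √(-416) = 4*I*√26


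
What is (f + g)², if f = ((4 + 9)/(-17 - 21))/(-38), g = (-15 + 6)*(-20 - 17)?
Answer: 231231148225/2085136 ≈ 1.1090e+5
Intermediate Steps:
g = 333 (g = -9*(-37) = 333)
f = 13/1444 (f = (13/(-38))*(-1/38) = (13*(-1/38))*(-1/38) = -13/38*(-1/38) = 13/1444 ≈ 0.0090028)
(f + g)² = (13/1444 + 333)² = (480865/1444)² = 231231148225/2085136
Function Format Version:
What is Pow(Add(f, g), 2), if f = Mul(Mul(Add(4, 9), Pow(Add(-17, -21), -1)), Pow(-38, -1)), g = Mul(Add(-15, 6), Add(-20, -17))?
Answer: Rational(231231148225, 2085136) ≈ 1.1090e+5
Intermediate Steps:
g = 333 (g = Mul(-9, -37) = 333)
f = Rational(13, 1444) (f = Mul(Mul(13, Pow(-38, -1)), Rational(-1, 38)) = Mul(Mul(13, Rational(-1, 38)), Rational(-1, 38)) = Mul(Rational(-13, 38), Rational(-1, 38)) = Rational(13, 1444) ≈ 0.0090028)
Pow(Add(f, g), 2) = Pow(Add(Rational(13, 1444), 333), 2) = Pow(Rational(480865, 1444), 2) = Rational(231231148225, 2085136)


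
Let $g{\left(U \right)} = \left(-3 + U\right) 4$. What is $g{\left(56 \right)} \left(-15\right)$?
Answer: $-3180$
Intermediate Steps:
$g{\left(U \right)} = -12 + 4 U$
$g{\left(56 \right)} \left(-15\right) = \left(-12 + 4 \cdot 56\right) \left(-15\right) = \left(-12 + 224\right) \left(-15\right) = 212 \left(-15\right) = -3180$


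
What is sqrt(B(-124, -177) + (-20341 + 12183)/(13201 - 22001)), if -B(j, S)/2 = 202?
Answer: I*sqrt(19508731)/220 ≈ 20.077*I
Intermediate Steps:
B(j, S) = -404 (B(j, S) = -2*202 = -404)
sqrt(B(-124, -177) + (-20341 + 12183)/(13201 - 22001)) = sqrt(-404 + (-20341 + 12183)/(13201 - 22001)) = sqrt(-404 - 8158/(-8800)) = sqrt(-404 - 8158*(-1/8800)) = sqrt(-404 + 4079/4400) = sqrt(-1773521/4400) = I*sqrt(19508731)/220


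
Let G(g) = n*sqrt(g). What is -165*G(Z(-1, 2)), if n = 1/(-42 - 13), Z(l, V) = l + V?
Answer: 3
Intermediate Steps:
Z(l, V) = V + l
n = -1/55 (n = 1/(-55) = -1/55 ≈ -0.018182)
G(g) = -sqrt(g)/55
-165*G(Z(-1, 2)) = -(-3)*sqrt(2 - 1) = -(-3)*sqrt(1) = -(-3) = -165*(-1/55) = 3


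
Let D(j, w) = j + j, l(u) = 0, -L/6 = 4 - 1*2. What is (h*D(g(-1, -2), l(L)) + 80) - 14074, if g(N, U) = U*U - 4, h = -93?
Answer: -13994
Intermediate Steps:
L = -12 (L = -6*(4 - 1*2) = -6*(4 - 2) = -6*2 = -12)
g(N, U) = -4 + U² (g(N, U) = U² - 4 = -4 + U²)
D(j, w) = 2*j
(h*D(g(-1, -2), l(L)) + 80) - 14074 = (-186*(-4 + (-2)²) + 80) - 14074 = (-186*(-4 + 4) + 80) - 14074 = (-186*0 + 80) - 14074 = (-93*0 + 80) - 14074 = (0 + 80) - 14074 = 80 - 14074 = -13994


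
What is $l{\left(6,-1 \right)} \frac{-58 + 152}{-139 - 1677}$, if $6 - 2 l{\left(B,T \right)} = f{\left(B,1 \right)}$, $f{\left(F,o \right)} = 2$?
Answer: $- \frac{47}{454} \approx -0.10352$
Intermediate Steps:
$l{\left(B,T \right)} = 2$ ($l{\left(B,T \right)} = 3 - 1 = 2$)
$l{\left(6,-1 \right)} \frac{-58 + 152}{-139 - 1677} = 2 \frac{-58 + 152}{-139 - 1677} = 2 \frac{94}{-1816} = 2 \cdot 94 \left(- \frac{1}{1816}\right) = 2 \left(- \frac{47}{908}\right) = - \frac{47}{454}$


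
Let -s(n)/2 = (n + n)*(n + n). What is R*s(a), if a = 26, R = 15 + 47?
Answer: -335296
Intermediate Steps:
R = 62
s(n) = -8*n**2 (s(n) = -2*(n + n)*(n + n) = -2*2*n*2*n = -8*n**2)
R*s(a) = 62*(-8*26**2) = 62*(-8*676) = 62*(-5408) = -335296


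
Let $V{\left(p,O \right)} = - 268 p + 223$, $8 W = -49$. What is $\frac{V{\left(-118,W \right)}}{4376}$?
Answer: $\frac{31847}{4376} \approx 7.2776$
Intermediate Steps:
$W = - \frac{49}{8}$ ($W = \frac{1}{8} \left(-49\right) = - \frac{49}{8} \approx -6.125$)
$V{\left(p,O \right)} = 223 - 268 p$
$\frac{V{\left(-118,W \right)}}{4376} = \frac{223 - -31624}{4376} = \left(223 + 31624\right) \frac{1}{4376} = 31847 \cdot \frac{1}{4376} = \frac{31847}{4376}$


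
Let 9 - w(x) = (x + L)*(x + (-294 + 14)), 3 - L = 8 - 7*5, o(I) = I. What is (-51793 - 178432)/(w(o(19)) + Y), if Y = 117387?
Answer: -46045/26037 ≈ -1.7684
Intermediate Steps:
L = 30 (L = 3 - (8 - 7*5) = 3 - (8 - 35) = 3 - 1*(-27) = 3 + 27 = 30)
w(x) = 9 - (-280 + x)*(30 + x) (w(x) = 9 - (x + 30)*(x + (-294 + 14)) = 9 - (30 + x)*(x - 280) = 9 - (30 + x)*(-280 + x) = 9 - (-280 + x)*(30 + x))
(-51793 - 178432)/(w(o(19)) + Y) = (-51793 - 178432)/((8409 - 1*19**2 + 250*19) + 117387) = -230225/((8409 - 1*361 + 4750) + 117387) = -230225/((8409 - 361 + 4750) + 117387) = -230225/(12798 + 117387) = -230225/130185 = -230225*1/130185 = -46045/26037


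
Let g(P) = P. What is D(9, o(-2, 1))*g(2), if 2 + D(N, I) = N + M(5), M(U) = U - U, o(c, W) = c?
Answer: 14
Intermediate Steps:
M(U) = 0
D(N, I) = -2 + N (D(N, I) = -2 + (N + 0) = -2 + N)
D(9, o(-2, 1))*g(2) = (-2 + 9)*2 = 7*2 = 14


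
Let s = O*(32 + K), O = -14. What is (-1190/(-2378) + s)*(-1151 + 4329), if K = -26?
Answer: -315515018/1189 ≈ -2.6536e+5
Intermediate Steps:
s = -84 (s = -14*(32 - 26) = -14*6 = -84)
(-1190/(-2378) + s)*(-1151 + 4329) = (-1190/(-2378) - 84)*(-1151 + 4329) = (-1190*(-1/2378) - 84)*3178 = (595/1189 - 84)*3178 = -99281/1189*3178 = -315515018/1189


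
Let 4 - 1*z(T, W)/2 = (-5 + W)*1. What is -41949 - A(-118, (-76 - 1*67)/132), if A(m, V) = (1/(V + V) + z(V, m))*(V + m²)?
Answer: -139305811/39 ≈ -3.5719e+6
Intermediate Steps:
z(T, W) = 18 - 2*W (z(T, W) = 8 - 2*(-5 + W) = 8 + (10 - 2*W) = 18 - 2*W)
A(m, V) = (V + m²)*(18 + 1/(2*V) - 2*m) (A(m, V) = (1/(V + V) + (18 - 2*m))*(V + m²) = (1/(2*V) + (18 - 2*m))*(V + m²) = (18 + 1/(2*V) - 2*m)*(V + m²) = (V + m²)*(18 + 1/(2*V) - 2*m))
-41949 - A(-118, (-76 - 1*67)/132) = -41949 - ((-118)² + ((-76 - 1*67)/132)*(1 - 4*(-76 - 1*67)/132*(-9 - 118) + 4*(-118)²*(9 - 1*(-118))))/(2*((-76 - 1*67)/132)) = -41949 - (13924 + ((-76 - 67)*(1/132))*(1 - 4*(-76 - 67)*(1/132)*(-127) + 4*13924*(9 + 118)))/(2*((-76 - 67)*(1/132))) = -41949 - (13924 + (-143*1/132)*(1 - 4*(-143*1/132)*(-127) + 4*13924*127))/(2*((-143*1/132))) = -41949 - (13924 - 13*(1 - 4*(-13/12)*(-127) + 7073392)/12)/(2*(-13/12)) = -41949 - (-12)*(13924 - 13*(1 - 1651/3 + 7073392)/12)/(2*13) = -41949 - (-12)*(13924 - 13/12*21218528/3)/(2*13) = -41949 - (-12)*(13924 - 68960216/9)/(2*13) = -41949 - (-12)*(-68834900)/(2*13*9) = -41949 - 1*137669800/39 = -41949 - 137669800/39 = -139305811/39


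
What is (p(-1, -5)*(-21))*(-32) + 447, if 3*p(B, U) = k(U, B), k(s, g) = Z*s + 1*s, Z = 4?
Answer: -5153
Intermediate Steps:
k(s, g) = 5*s (k(s, g) = 4*s + 1*s = 4*s + s = 5*s)
p(B, U) = 5*U/3 (p(B, U) = (5*U)/3 = 5*U/3)
(p(-1, -5)*(-21))*(-32) + 447 = (((5/3)*(-5))*(-21))*(-32) + 447 = -25/3*(-21)*(-32) + 447 = 175*(-32) + 447 = -5600 + 447 = -5153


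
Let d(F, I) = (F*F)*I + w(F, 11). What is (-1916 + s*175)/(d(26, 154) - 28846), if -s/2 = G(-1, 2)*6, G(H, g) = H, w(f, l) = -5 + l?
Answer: 23/9408 ≈ 0.0024447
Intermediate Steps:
d(F, I) = 6 + I*F² (d(F, I) = (F*F)*I + (-5 + 11) = F²*I + 6 = I*F² + 6 = 6 + I*F²)
s = 12 (s = -(-2)*6 = -2*(-6) = 12)
(-1916 + s*175)/(d(26, 154) - 28846) = (-1916 + 12*175)/((6 + 154*26²) - 28846) = (-1916 + 2100)/((6 + 154*676) - 28846) = 184/((6 + 104104) - 28846) = 184/(104110 - 28846) = 184/75264 = 184*(1/75264) = 23/9408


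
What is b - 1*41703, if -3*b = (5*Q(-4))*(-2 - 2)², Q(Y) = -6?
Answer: -41543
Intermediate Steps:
b = 160 (b = -5*(-6)*(-2 - 2)²/3 = -(-10)*(-4)² = -(-10)*16 = -⅓*(-480) = 160)
b - 1*41703 = 160 - 1*41703 = 160 - 41703 = -41543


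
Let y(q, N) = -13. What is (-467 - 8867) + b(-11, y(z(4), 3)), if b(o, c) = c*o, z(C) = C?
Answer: -9191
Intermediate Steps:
(-467 - 8867) + b(-11, y(z(4), 3)) = (-467 - 8867) - 13*(-11) = -9334 + 143 = -9191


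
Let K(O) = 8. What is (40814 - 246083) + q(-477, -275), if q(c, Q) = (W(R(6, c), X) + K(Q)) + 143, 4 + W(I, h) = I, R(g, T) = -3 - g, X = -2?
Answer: -205131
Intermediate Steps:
W(I, h) = -4 + I
q(c, Q) = 138 (q(c, Q) = ((-4 + (-3 - 1*6)) + 8) + 143 = ((-4 + (-3 - 6)) + 8) + 143 = ((-4 - 9) + 8) + 143 = (-13 + 8) + 143 = -5 + 143 = 138)
(40814 - 246083) + q(-477, -275) = (40814 - 246083) + 138 = -205269 + 138 = -205131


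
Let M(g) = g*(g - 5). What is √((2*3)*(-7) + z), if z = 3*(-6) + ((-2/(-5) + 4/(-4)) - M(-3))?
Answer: 3*I*√235/5 ≈ 9.1978*I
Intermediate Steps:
M(g) = g*(-5 + g)
z = -213/5 (z = 3*(-6) + ((-2/(-5) + 4/(-4)) - (-3)*(-5 - 3)) = -18 + ((-2*(-⅕) + 4*(-¼)) - (-3)*(-8)) = -18 + ((⅖ - 1) - 1*24) = -18 + (-⅗ - 24) = -18 - 123/5 = -213/5 ≈ -42.600)
√((2*3)*(-7) + z) = √((2*3)*(-7) - 213/5) = √(6*(-7) - 213/5) = √(-42 - 213/5) = √(-423/5) = 3*I*√235/5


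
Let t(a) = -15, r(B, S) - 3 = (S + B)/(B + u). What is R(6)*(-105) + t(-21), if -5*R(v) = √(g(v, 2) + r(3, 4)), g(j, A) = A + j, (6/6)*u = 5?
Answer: -15 + 21*√190/4 ≈ 57.366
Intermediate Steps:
u = 5
r(B, S) = 3 + (B + S)/(5 + B) (r(B, S) = 3 + (S + B)/(B + 5) = 3 + (B + S)/(5 + B))
R(v) = -√(47/8 + v)/5 (R(v) = -√((2 + v) + (15 + 4 + 4*3)/(5 + 3))/5 = -√((2 + v) + (15 + 4 + 12)/8)/5 = -√((2 + v) + (⅛)*31)/5 = -√((2 + v) + 31/8)/5 = -√(47/8 + v)/5)
R(6)*(-105) + t(-21) = -√(94 + 16*6)/20*(-105) - 15 = -√(94 + 96)/20*(-105) - 15 = -√190/20*(-105) - 15 = 21*√190/4 - 15 = -15 + 21*√190/4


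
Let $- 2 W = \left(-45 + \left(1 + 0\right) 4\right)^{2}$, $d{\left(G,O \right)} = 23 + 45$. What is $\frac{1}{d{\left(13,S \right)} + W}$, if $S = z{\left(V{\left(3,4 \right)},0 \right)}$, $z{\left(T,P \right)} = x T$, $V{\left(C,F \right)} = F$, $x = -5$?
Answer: $- \frac{2}{1545} \approx -0.0012945$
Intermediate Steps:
$z{\left(T,P \right)} = - 5 T$
$S = -20$ ($S = \left(-5\right) 4 = -20$)
$d{\left(G,O \right)} = 68$
$W = - \frac{1681}{2}$ ($W = - \frac{\left(-45 + \left(1 + 0\right) 4\right)^{2}}{2} = - \frac{\left(-45 + 1 \cdot 4\right)^{2}}{2} = - \frac{\left(-45 + 4\right)^{2}}{2} = - \frac{\left(-41\right)^{2}}{2} = \left(- \frac{1}{2}\right) 1681 = - \frac{1681}{2} \approx -840.5$)
$\frac{1}{d{\left(13,S \right)} + W} = \frac{1}{68 - \frac{1681}{2}} = \frac{1}{- \frac{1545}{2}} = - \frac{2}{1545}$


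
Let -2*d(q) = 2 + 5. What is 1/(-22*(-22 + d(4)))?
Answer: 1/561 ≈ 0.0017825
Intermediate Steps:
d(q) = -7/2 (d(q) = -(2 + 5)/2 = -½*7 = -7/2)
1/(-22*(-22 + d(4))) = 1/(-22*(-22 - 7/2)) = 1/(-22*(-51/2)) = 1/561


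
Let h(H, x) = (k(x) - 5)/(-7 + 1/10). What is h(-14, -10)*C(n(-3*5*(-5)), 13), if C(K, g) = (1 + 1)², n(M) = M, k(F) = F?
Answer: 200/23 ≈ 8.6956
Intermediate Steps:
C(K, g) = 4 (C(K, g) = 2² = 4)
h(H, x) = 50/69 - 10*x/69 (h(H, x) = (x - 5)/(-7 + 1/10) = (-5 + x)/(-7 + ⅒) = (-5 + x)/(-69/10) = (-5 + x)*(-10/69) = 50/69 - 10*x/69)
h(-14, -10)*C(n(-3*5*(-5)), 13) = (50/69 - 10/69*(-10))*4 = (50/69 + 100/69)*4 = (50/23)*4 = 200/23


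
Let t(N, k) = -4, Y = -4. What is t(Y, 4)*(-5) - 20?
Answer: 0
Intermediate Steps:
t(Y, 4)*(-5) - 20 = -4*(-5) - 20 = 20 - 20 = 0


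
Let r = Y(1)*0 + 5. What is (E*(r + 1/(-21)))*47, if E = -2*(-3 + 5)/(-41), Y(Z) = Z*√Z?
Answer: 19552/861 ≈ 22.708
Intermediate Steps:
Y(Z) = Z^(3/2)
r = 5 (r = 1^(3/2)*0 + 5 = 1*0 + 5 = 0 + 5 = 5)
E = 4/41 (E = -2*2*(-1/41) = -4*(-1/41) = 4/41 ≈ 0.097561)
(E*(r + 1/(-21)))*47 = (4*(5 + 1/(-21))/41)*47 = (4*(5 - 1/21)/41)*47 = ((4/41)*(104/21))*47 = (416/861)*47 = 19552/861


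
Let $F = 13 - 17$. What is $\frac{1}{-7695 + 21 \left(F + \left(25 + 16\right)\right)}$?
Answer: $- \frac{1}{6918} \approx -0.00014455$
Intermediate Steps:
$F = -4$ ($F = 13 - 17 = -4$)
$\frac{1}{-7695 + 21 \left(F + \left(25 + 16\right)\right)} = \frac{1}{-7695 + 21 \left(-4 + \left(25 + 16\right)\right)} = \frac{1}{-7695 + 21 \left(-4 + 41\right)} = \frac{1}{-7695 + 21 \cdot 37} = \frac{1}{-7695 + 777} = \frac{1}{-6918} = - \frac{1}{6918}$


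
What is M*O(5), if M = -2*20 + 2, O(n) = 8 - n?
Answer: -114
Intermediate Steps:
M = -38 (M = -40 + 2 = -38)
M*O(5) = -38*(8 - 1*5) = -38*(8 - 5) = -38*3 = -114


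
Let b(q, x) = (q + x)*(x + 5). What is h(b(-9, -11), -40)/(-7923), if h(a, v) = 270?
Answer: -90/2641 ≈ -0.034078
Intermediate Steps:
b(q, x) = (5 + x)*(q + x) (b(q, x) = (q + x)*(5 + x) = (5 + x)*(q + x))
h(b(-9, -11), -40)/(-7923) = 270/(-7923) = 270*(-1/7923) = -90/2641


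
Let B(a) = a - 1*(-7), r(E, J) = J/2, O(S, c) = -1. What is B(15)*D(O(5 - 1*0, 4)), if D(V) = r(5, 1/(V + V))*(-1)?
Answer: 11/2 ≈ 5.5000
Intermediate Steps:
r(E, J) = J/2 (r(E, J) = J*(½) = J/2)
B(a) = 7 + a (B(a) = a + 7 = 7 + a)
D(V) = -1/(4*V) (D(V) = (1/(2*(V + V)))*(-1) = (1/(2*((2*V))))*(-1) = ((1/(2*V))/2)*(-1) = (1/(4*V))*(-1) = -1/(4*V))
B(15)*D(O(5 - 1*0, 4)) = (7 + 15)*(-¼/(-1)) = 22*(-¼*(-1)) = 22*(¼) = 11/2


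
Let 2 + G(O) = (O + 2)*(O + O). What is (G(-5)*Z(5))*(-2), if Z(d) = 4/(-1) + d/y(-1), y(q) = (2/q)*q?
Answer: 84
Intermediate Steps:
y(q) = 2
G(O) = -2 + 2*O*(2 + O) (G(O) = -2 + (O + 2)*(O + O) = -2 + (2 + O)*(2*O) = -2 + 2*O*(2 + O))
Z(d) = -4 + d/2 (Z(d) = 4/(-1) + d/2 = 4*(-1) + d*(1/2) = -4 + d/2)
(G(-5)*Z(5))*(-2) = ((-2 + 2*(-5)**2 + 4*(-5))*(-4 + (1/2)*5))*(-2) = ((-2 + 2*25 - 20)*(-4 + 5/2))*(-2) = ((-2 + 50 - 20)*(-3/2))*(-2) = (28*(-3/2))*(-2) = -42*(-2) = 84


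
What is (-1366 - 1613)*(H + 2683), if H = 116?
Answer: -8338221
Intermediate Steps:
(-1366 - 1613)*(H + 2683) = (-1366 - 1613)*(116 + 2683) = -2979*2799 = -8338221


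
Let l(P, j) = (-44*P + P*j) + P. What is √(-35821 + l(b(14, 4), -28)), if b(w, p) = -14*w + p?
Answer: I*√22189 ≈ 148.96*I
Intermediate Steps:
b(w, p) = p - 14*w
l(P, j) = -43*P + P*j
√(-35821 + l(b(14, 4), -28)) = √(-35821 + (4 - 14*14)*(-43 - 28)) = √(-35821 + (4 - 196)*(-71)) = √(-35821 - 192*(-71)) = √(-35821 + 13632) = √(-22189) = I*√22189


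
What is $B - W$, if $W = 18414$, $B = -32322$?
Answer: $-50736$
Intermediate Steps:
$B - W = -32322 - 18414 = -50736$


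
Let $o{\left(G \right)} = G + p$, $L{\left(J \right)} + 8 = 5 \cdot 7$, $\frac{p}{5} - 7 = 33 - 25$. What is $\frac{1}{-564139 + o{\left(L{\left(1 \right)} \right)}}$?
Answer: $- \frac{1}{564037} \approx -1.7729 \cdot 10^{-6}$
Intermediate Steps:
$p = 75$ ($p = 35 + 5 \left(33 - 25\right) = 35 + 5 \cdot 8 = 35 + 40 = 75$)
$L{\left(J \right)} = 27$ ($L{\left(J \right)} = -8 + 5 \cdot 7 = -8 + 35 = 27$)
$o{\left(G \right)} = 75 + G$ ($o{\left(G \right)} = G + 75 = 75 + G$)
$\frac{1}{-564139 + o{\left(L{\left(1 \right)} \right)}} = \frac{1}{-564139 + \left(75 + 27\right)} = \frac{1}{-564139 + 102} = \frac{1}{-564037} = - \frac{1}{564037}$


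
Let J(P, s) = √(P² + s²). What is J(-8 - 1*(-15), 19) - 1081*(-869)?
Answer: 939389 + √410 ≈ 9.3941e+5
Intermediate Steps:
J(-8 - 1*(-15), 19) - 1081*(-869) = √((-8 - 1*(-15))² + 19²) - 1081*(-869) = √((-8 + 15)² + 361) + 939389 = √(7² + 361) + 939389 = √(49 + 361) + 939389 = √410 + 939389 = 939389 + √410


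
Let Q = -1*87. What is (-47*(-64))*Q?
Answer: -261696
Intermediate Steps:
Q = -87
(-47*(-64))*Q = -47*(-64)*(-87) = 3008*(-87) = -261696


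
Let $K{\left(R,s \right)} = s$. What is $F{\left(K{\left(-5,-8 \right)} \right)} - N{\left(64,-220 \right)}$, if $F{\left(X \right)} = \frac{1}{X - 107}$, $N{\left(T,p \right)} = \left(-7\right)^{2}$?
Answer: $- \frac{5636}{115} \approx -49.009$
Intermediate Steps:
$N{\left(T,p \right)} = 49$
$F{\left(X \right)} = \frac{1}{-107 + X}$
$F{\left(K{\left(-5,-8 \right)} \right)} - N{\left(64,-220 \right)} = \frac{1}{-107 - 8} - 49 = \frac{1}{-115} - 49 = - \frac{1}{115} - 49 = - \frac{5636}{115}$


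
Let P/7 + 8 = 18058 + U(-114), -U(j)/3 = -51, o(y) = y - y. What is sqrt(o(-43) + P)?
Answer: sqrt(127421) ≈ 356.96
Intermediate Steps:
o(y) = 0
U(j) = 153 (U(j) = -3*(-51) = 153)
P = 127421 (P = -56 + 7*(18058 + 153) = -56 + 7*18211 = -56 + 127477 = 127421)
sqrt(o(-43) + P) = sqrt(0 + 127421) = sqrt(127421)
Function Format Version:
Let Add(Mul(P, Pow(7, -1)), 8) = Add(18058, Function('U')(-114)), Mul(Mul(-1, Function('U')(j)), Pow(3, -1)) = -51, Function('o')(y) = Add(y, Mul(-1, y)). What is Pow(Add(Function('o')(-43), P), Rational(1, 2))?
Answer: Pow(127421, Rational(1, 2)) ≈ 356.96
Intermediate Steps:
Function('o')(y) = 0
Function('U')(j) = 153 (Function('U')(j) = Mul(-3, -51) = 153)
P = 127421 (P = Add(-56, Mul(7, Add(18058, 153))) = Add(-56, Mul(7, 18211)) = Add(-56, 127477) = 127421)
Pow(Add(Function('o')(-43), P), Rational(1, 2)) = Pow(Add(0, 127421), Rational(1, 2)) = Pow(127421, Rational(1, 2))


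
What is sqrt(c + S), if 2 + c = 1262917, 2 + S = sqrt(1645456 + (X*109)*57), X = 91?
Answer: sqrt(1262913 + sqrt(2210839)) ≈ 1124.5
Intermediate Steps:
S = -2 + sqrt(2210839) (S = -2 + sqrt(1645456 + (91*109)*57) = -2 + sqrt(1645456 + 9919*57) = -2 + sqrt(1645456 + 565383) = -2 + sqrt(2210839) ≈ 1484.9)
c = 1262915 (c = -2 + 1262917 = 1262915)
sqrt(c + S) = sqrt(1262915 + (-2 + sqrt(2210839))) = sqrt(1262913 + sqrt(2210839))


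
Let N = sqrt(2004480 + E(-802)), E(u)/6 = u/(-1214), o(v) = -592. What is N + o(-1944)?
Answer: -592 + sqrt(738550111962)/607 ≈ 823.80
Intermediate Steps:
E(u) = -3*u/607 (E(u) = 6*(u/(-1214)) = 6*(u*(-1/1214)) = 6*(-u/1214) = -3*u/607)
N = sqrt(738550111962)/607 (N = sqrt(2004480 - 3/607*(-802)) = sqrt(2004480 + 2406/607) = sqrt(1216721766/607) = sqrt(738550111962)/607 ≈ 1415.8)
N + o(-1944) = sqrt(738550111962)/607 - 592 = -592 + sqrt(738550111962)/607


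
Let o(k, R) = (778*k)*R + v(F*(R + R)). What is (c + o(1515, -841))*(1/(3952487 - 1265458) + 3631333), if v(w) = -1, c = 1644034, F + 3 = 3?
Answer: -9656189251506134796546/2687029 ≈ -3.5936e+15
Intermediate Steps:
F = 0 (F = -3 + 3 = 0)
o(k, R) = -1 + 778*R*k (o(k, R) = (778*k)*R - 1 = 778*R*k - 1 = -1 + 778*R*k)
(c + o(1515, -841))*(1/(3952487 - 1265458) + 3631333) = (1644034 + (-1 + 778*(-841)*1515))*(1/(3952487 - 1265458) + 3631333) = (1644034 + (-1 - 991261470))*(1/2687029 + 3631333) = (1644034 - 991261471)*(1/2687029 + 3631333) = -989617437*9757497079658/2687029 = -9656189251506134796546/2687029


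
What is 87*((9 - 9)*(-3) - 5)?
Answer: -435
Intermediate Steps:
87*((9 - 9)*(-3) - 5) = 87*(0*(-3) - 5) = 87*(0 - 5) = 87*(-5) = -435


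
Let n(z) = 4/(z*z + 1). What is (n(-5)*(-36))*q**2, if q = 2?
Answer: -288/13 ≈ -22.154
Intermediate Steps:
n(z) = 4/(1 + z**2) (n(z) = 4/(z**2 + 1) = 4/(1 + z**2))
(n(-5)*(-36))*q**2 = ((4/(1 + (-5)**2))*(-36))*2**2 = ((4/(1 + 25))*(-36))*4 = ((4/26)*(-36))*4 = ((4*(1/26))*(-36))*4 = ((2/13)*(-36))*4 = -72/13*4 = -288/13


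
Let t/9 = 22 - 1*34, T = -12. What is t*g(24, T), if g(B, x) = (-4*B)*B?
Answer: 248832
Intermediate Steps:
g(B, x) = -4*B²
t = -108 (t = 9*(22 - 1*34) = 9*(22 - 34) = 9*(-12) = -108)
t*g(24, T) = -(-432)*24² = -(-432)*576 = -108*(-2304) = 248832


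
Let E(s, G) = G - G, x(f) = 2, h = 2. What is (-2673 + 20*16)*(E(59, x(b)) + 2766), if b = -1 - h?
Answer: -6508398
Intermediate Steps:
b = -3 (b = -1 - 1*2 = -1 - 2 = -3)
E(s, G) = 0
(-2673 + 20*16)*(E(59, x(b)) + 2766) = (-2673 + 20*16)*(0 + 2766) = (-2673 + 320)*2766 = -2353*2766 = -6508398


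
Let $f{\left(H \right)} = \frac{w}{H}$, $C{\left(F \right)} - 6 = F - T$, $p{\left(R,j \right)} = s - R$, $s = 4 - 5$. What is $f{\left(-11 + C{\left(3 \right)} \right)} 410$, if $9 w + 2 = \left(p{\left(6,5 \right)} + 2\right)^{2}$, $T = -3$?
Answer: $\frac{9430}{9} \approx 1047.8$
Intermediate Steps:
$s = -1$
$p{\left(R,j \right)} = -1 - R$
$w = \frac{23}{9}$ ($w = - \frac{2}{9} + \frac{\left(\left(-1 - 6\right) + 2\right)^{2}}{9} = - \frac{2}{9} + \frac{\left(-7 + 2\right)^{2}}{9} = - \frac{2}{9} + \frac{\left(-5\right)^{2}}{9} = - \frac{2}{9} + \frac{1}{9} \cdot 25 = - \frac{2}{9} + \frac{25}{9} = \frac{23}{9} \approx 2.5556$)
$C{\left(F \right)} = 9 + F$ ($C{\left(F \right)} = 6 + \left(F - -3\right) = 6 + \left(F + 3\right) = 6 + \left(3 + F\right) = 9 + F$)
$f{\left(H \right)} = \frac{23}{9 H}$
$f{\left(-11 + C{\left(3 \right)} \right)} 410 = \frac{23}{9 \left(-11 + \left(9 + 3\right)\right)} 410 = \frac{23}{9 \left(-11 + 12\right)} 410 = \frac{23}{9 \cdot 1} \cdot 410 = \frac{23}{9} \cdot 1 \cdot 410 = \frac{23}{9} \cdot 410 = \frac{9430}{9}$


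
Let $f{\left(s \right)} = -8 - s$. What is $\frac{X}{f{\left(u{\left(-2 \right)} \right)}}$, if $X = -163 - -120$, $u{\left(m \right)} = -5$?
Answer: $\frac{43}{3} \approx 14.333$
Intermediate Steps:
$X = -43$ ($X = -163 + 120 = -43$)
$\frac{X}{f{\left(u{\left(-2 \right)} \right)}} = - \frac{43}{-8 - -5} = - \frac{43}{-8 + 5} = - \frac{43}{-3} = \left(-43\right) \left(- \frac{1}{3}\right) = \frac{43}{3}$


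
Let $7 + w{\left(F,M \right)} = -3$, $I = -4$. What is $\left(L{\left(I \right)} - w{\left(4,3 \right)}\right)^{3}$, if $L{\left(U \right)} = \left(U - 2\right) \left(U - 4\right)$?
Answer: $195112$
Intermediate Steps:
$w{\left(F,M \right)} = -10$ ($w{\left(F,M \right)} = -7 - 3 = -10$)
$L{\left(U \right)} = \left(-4 + U\right) \left(-2 + U\right)$ ($L{\left(U \right)} = \left(-2 + U\right) \left(-4 + U\right) = \left(-4 + U\right) \left(-2 + U\right)$)
$\left(L{\left(I \right)} - w{\left(4,3 \right)}\right)^{3} = \left(\left(8 + \left(-4\right)^{2} - -24\right) - -10\right)^{3} = \left(\left(8 + 16 + 24\right) + 10\right)^{3} = \left(48 + 10\right)^{3} = 58^{3} = 195112$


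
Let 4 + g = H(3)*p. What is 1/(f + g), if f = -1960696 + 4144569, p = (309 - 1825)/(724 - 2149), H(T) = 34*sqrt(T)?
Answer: 1478206329375/3228208975669067939 - 24483400*sqrt(3)/3228208975669067939 ≈ 4.5789e-7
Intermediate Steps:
p = 1516/1425 (p = -1516/(-1425) = -1516*(-1/1425) = 1516/1425 ≈ 1.0639)
g = -4 + 51544*sqrt(3)/1425 (g = -4 + (34*sqrt(3))*(1516/1425) = -4 + 51544*sqrt(3)/1425 ≈ 58.650)
f = 2183873
1/(f + g) = 1/(2183873 + (-4 + 51544*sqrt(3)/1425)) = 1/(2183869 + 51544*sqrt(3)/1425)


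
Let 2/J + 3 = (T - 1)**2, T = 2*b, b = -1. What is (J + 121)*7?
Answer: 2548/3 ≈ 849.33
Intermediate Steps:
T = -2 (T = 2*(-1) = -2)
J = 1/3 (J = 2/(-3 + (-2 - 1)**2) = 2/(-3 + (-3)**2) = 2/(-3 + 9) = 2/6 = 2*(1/6) = 1/3 ≈ 0.33333)
(J + 121)*7 = (1/3 + 121)*7 = (364/3)*7 = 2548/3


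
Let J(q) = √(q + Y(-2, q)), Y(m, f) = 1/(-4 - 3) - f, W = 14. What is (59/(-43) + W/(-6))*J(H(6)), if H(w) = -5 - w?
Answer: -478*I*√7/903 ≈ -1.4005*I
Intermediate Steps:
Y(m, f) = -⅐ - f (Y(m, f) = 1/(-7) - f = -⅐ - f)
J(q) = I*√7/7 (J(q) = √(q + (-⅐ - q)) = √(-⅐) = I*√7/7)
(59/(-43) + W/(-6))*J(H(6)) = (59/(-43) + 14/(-6))*(I*√7/7) = (59*(-1/43) + 14*(-⅙))*(I*√7/7) = (-59/43 - 7/3)*(I*√7/7) = -478*I*√7/903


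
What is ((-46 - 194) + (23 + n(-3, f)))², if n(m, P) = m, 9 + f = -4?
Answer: 48400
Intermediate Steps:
f = -13 (f = -9 - 4 = -13)
((-46 - 194) + (23 + n(-3, f)))² = ((-46 - 194) + (23 - 3))² = (-240 + 20)² = (-220)² = 48400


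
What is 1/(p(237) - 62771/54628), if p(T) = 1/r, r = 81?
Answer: -4424868/5029823 ≈ -0.87973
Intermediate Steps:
p(T) = 1/81
1/(p(237) - 62771/54628) = 1/(1/81 - 62771/54628) = 1/(-5029823/4424868) = -4424868/5029823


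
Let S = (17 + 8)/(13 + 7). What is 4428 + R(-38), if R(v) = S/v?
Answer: 673051/152 ≈ 4428.0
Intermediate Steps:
S = 5/4 (S = 25/20 = 25*(1/20) = 5/4 ≈ 1.2500)
R(v) = 5/(4*v)
4428 + R(-38) = 4428 + (5/4)/(-38) = 4428 + (5/4)*(-1/38) = 4428 - 5/152 = 673051/152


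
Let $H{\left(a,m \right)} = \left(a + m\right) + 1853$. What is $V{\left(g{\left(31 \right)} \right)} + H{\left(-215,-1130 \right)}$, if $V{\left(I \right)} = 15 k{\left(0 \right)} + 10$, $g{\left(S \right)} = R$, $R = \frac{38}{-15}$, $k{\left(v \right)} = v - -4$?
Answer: $578$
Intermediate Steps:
$k{\left(v \right)} = 4 + v$ ($k{\left(v \right)} = v + 4 = 4 + v$)
$R = - \frac{38}{15}$ ($R = 38 \left(- \frac{1}{15}\right) = - \frac{38}{15} \approx -2.5333$)
$H{\left(a,m \right)} = 1853 + a + m$
$g{\left(S \right)} = - \frac{38}{15}$
$V{\left(I \right)} = 70$ ($V{\left(I \right)} = 15 \left(4 + 0\right) + 10 = 15 \cdot 4 + 10 = 60 + 10 = 70$)
$V{\left(g{\left(31 \right)} \right)} + H{\left(-215,-1130 \right)} = 70 - -508 = 70 + 508 = 578$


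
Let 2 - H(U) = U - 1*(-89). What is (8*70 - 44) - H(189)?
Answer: 792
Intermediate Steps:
H(U) = -87 - U (H(U) = 2 - (U - 1*(-89)) = 2 - (U + 89) = 2 - (89 + U) = 2 + (-89 - U) = -87 - U)
(8*70 - 44) - H(189) = (8*70 - 44) - (-87 - 1*189) = (560 - 44) - (-87 - 189) = 516 - 1*(-276) = 516 + 276 = 792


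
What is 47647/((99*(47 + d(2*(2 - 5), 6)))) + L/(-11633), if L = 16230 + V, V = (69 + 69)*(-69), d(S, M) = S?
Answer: 527049779/47218347 ≈ 11.162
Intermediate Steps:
V = -9522 (V = 138*(-69) = -9522)
L = 6708 (L = 16230 - 9522 = 6708)
47647/((99*(47 + d(2*(2 - 5), 6)))) + L/(-11633) = 47647/((99*(47 + 2*(2 - 5)))) + 6708/(-11633) = 47647/((99*(47 + 2*(-3)))) + 6708*(-1/11633) = 47647/((99*(47 - 6))) - 6708/11633 = 47647/((99*41)) - 6708/11633 = 47647/4059 - 6708/11633 = 527049779/47218347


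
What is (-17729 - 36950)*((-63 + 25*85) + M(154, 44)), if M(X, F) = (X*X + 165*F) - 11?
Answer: -1805883333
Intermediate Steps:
M(X, F) = -11 + X**2 + 165*F (M(X, F) = (X**2 + 165*F) - 11 = -11 + X**2 + 165*F)
(-17729 - 36950)*((-63 + 25*85) + M(154, 44)) = (-17729 - 36950)*((-63 + 25*85) + (-11 + 154**2 + 165*44)) = -54679*((-63 + 2125) + (-11 + 23716 + 7260)) = -54679*(2062 + 30965) = -54679*33027 = -1805883333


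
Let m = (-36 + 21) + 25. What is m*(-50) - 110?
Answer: -610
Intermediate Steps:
m = 10 (m = -15 + 25 = 10)
m*(-50) - 110 = 10*(-50) - 110 = -500 - 110 = -610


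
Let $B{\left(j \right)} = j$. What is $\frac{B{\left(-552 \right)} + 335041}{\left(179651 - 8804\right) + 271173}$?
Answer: $\frac{334489}{442020} \approx 0.75673$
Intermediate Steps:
$\frac{B{\left(-552 \right)} + 335041}{\left(179651 - 8804\right) + 271173} = \frac{-552 + 335041}{\left(179651 - 8804\right) + 271173} = \frac{334489}{170847 + 271173} = \frac{334489}{442020}$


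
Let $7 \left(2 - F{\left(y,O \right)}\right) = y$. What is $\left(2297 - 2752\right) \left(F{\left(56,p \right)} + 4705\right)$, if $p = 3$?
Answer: $-2138045$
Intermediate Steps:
$F{\left(y,O \right)} = 2 - \frac{y}{7}$
$\left(2297 - 2752\right) \left(F{\left(56,p \right)} + 4705\right) = \left(2297 - 2752\right) \left(\left(2 - 8\right) + 4705\right) = - 455 \left(\left(2 - 8\right) + 4705\right) = - 455 \left(-6 + 4705\right) = \left(-455\right) 4699 = -2138045$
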